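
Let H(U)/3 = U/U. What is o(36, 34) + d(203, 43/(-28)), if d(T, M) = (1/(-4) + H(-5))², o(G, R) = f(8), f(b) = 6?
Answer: 217/16 ≈ 13.563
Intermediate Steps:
o(G, R) = 6
H(U) = 3 (H(U) = 3*(U/U) = 3*1 = 3)
d(T, M) = 121/16 (d(T, M) = (1/(-4) + 3)² = (-¼ + 3)² = (11/4)² = 121/16)
o(36, 34) + d(203, 43/(-28)) = 6 + 121/16 = 217/16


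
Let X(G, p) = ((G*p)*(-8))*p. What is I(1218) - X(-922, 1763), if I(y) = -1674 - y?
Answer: -22925857436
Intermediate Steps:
X(G, p) = -8*G*p² (X(G, p) = (-8*G*p)*p = -8*G*p²)
I(1218) - X(-922, 1763) = (-1674 - 1*1218) - (-8)*(-922)*1763² = (-1674 - 1218) - (-8)*(-922)*3108169 = -2892 - 1*22925854544 = -2892 - 22925854544 = -22925857436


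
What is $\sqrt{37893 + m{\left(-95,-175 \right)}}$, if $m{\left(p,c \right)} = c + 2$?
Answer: $2 \sqrt{9430} \approx 194.22$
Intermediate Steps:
$m{\left(p,c \right)} = 2 + c$
$\sqrt{37893 + m{\left(-95,-175 \right)}} = \sqrt{37893 + \left(2 - 175\right)} = \sqrt{37893 - 173} = \sqrt{37720} = 2 \sqrt{9430}$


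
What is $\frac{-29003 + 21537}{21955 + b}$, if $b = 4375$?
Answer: $- \frac{3733}{13165} \approx -0.28356$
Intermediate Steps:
$\frac{-29003 + 21537}{21955 + b} = \frac{-29003 + 21537}{21955 + 4375} = - \frac{7466}{26330} = \left(-7466\right) \frac{1}{26330} = - \frac{3733}{13165}$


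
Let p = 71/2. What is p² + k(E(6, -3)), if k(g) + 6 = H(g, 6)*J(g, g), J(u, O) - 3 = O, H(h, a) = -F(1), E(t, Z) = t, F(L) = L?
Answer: 4981/4 ≈ 1245.3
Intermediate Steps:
H(h, a) = -1 (H(h, a) = -1*1 = -1)
J(u, O) = 3 + O
p = 71/2 (p = 71*(½) = 71/2 ≈ 35.500)
k(g) = -9 - g (k(g) = -6 - (3 + g) = -6 + (-3 - g) = -9 - g)
p² + k(E(6, -3)) = (71/2)² + (-9 - 1*6) = 5041/4 + (-9 - 6) = 5041/4 - 15 = 4981/4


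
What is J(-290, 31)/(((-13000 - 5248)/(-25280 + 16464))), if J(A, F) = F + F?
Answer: 68324/2281 ≈ 29.954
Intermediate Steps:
J(A, F) = 2*F
J(-290, 31)/(((-13000 - 5248)/(-25280 + 16464))) = (2*31)/(((-13000 - 5248)/(-25280 + 16464))) = 62/((-18248/(-8816))) = 62/((-18248*(-1/8816))) = 62/(2281/1102) = 62*(1102/2281) = 68324/2281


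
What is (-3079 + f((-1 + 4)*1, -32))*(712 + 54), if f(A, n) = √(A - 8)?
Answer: -2358514 + 766*I*√5 ≈ -2.3585e+6 + 1712.8*I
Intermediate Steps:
f(A, n) = √(-8 + A)
(-3079 + f((-1 + 4)*1, -32))*(712 + 54) = (-3079 + √(-8 + (-1 + 4)*1))*(712 + 54) = (-3079 + √(-8 + 3*1))*766 = (-3079 + √(-8 + 3))*766 = (-3079 + √(-5))*766 = (-3079 + I*√5)*766 = -2358514 + 766*I*√5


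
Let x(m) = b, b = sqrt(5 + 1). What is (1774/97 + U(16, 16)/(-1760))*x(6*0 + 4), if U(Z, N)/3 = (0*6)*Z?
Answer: 1774*sqrt(6)/97 ≈ 44.798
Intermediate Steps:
U(Z, N) = 0 (U(Z, N) = 3*((0*6)*Z) = 3*(0*Z) = 3*0 = 0)
b = sqrt(6) ≈ 2.4495
x(m) = sqrt(6)
(1774/97 + U(16, 16)/(-1760))*x(6*0 + 4) = (1774/97 + 0/(-1760))*sqrt(6) = (1774*(1/97) + 0*(-1/1760))*sqrt(6) = (1774/97 + 0)*sqrt(6) = 1774*sqrt(6)/97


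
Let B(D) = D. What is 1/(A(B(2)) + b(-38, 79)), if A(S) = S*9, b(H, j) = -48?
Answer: -1/30 ≈ -0.033333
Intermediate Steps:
A(S) = 9*S
1/(A(B(2)) + b(-38, 79)) = 1/(9*2 - 48) = 1/(18 - 48) = 1/(-30) = -1/30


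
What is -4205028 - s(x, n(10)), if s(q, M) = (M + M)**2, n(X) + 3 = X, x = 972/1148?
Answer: -4205224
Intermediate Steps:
x = 243/287 (x = 972*(1/1148) = 243/287 ≈ 0.84669)
n(X) = -3 + X
s(q, M) = 4*M**2 (s(q, M) = (2*M)**2 = 4*M**2)
-4205028 - s(x, n(10)) = -4205028 - 4*(-3 + 10)**2 = -4205028 - 4*7**2 = -4205028 - 4*49 = -4205028 - 1*196 = -4205028 - 196 = -4205224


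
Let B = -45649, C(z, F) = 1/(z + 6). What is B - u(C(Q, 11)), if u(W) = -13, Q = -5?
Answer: -45636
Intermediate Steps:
C(z, F) = 1/(6 + z)
B - u(C(Q, 11)) = -45649 - 1*(-13) = -45649 + 13 = -45636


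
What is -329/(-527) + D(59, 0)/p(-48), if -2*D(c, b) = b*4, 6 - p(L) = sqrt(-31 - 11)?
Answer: 329/527 ≈ 0.62429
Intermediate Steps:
p(L) = 6 - I*sqrt(42) (p(L) = 6 - sqrt(-31 - 11) = 6 - sqrt(-42) = 6 - I*sqrt(42))
D(c, b) = -2*b (D(c, b) = -b*4/2 = -2*b)
-329/(-527) + D(59, 0)/p(-48) = -329/(-527) + (-2*0)/(6 - I*sqrt(42)) = -329*(-1/527) + 0/(6 - I*sqrt(42)) = 329/527 + 0 = 329/527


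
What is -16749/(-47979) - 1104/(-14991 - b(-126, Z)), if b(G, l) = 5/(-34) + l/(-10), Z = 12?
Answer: 5742798581/13584672771 ≈ 0.42274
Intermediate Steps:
b(G, l) = -5/34 - l/10 (b(G, l) = 5*(-1/34) + l*(-⅒) = -5/34 - l/10)
-16749/(-47979) - 1104/(-14991 - b(-126, Z)) = -16749/(-47979) - 1104/(-14991 - (-5/34 - ⅒*12)) = -16749*(-1/47979) - 1104/(-14991 - (-5/34 - 6/5)) = 1861/5331 - 1104/(-14991 - 1*(-229/170)) = 1861/5331 - 1104/(-14991 + 229/170) = 1861/5331 - 1104/(-2548241/170) = 1861/5331 - 1104*(-170/2548241) = 1861/5331 + 187680/2548241 = 5742798581/13584672771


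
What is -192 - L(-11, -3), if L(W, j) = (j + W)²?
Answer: -388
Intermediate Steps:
L(W, j) = (W + j)²
-192 - L(-11, -3) = -192 - (-11 - 3)² = -192 - 1*(-14)² = -192 - 1*196 = -192 - 196 = -388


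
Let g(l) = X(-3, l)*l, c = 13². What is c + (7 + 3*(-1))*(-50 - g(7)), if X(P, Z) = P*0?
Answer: -31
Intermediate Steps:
X(P, Z) = 0
c = 169
g(l) = 0 (g(l) = 0*l = 0)
c + (7 + 3*(-1))*(-50 - g(7)) = 169 + (7 + 3*(-1))*(-50 - 1*0) = 169 + (7 - 3)*(-50 + 0) = 169 + 4*(-50) = 169 - 200 = -31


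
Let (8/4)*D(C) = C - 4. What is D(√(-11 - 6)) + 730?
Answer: 728 + I*√17/2 ≈ 728.0 + 2.0616*I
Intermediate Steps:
D(C) = -2 + C/2 (D(C) = (C - 4)/2 = (-4 + C)/2 = -2 + C/2)
D(√(-11 - 6)) + 730 = (-2 + √(-11 - 6)/2) + 730 = (-2 + √(-17)/2) + 730 = (-2 + (I*√17)/2) + 730 = (-2 + I*√17/2) + 730 = 728 + I*√17/2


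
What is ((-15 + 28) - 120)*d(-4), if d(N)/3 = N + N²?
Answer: -3852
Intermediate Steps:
d(N) = 3*N + 3*N² (d(N) = 3*(N + N²) = 3*N + 3*N²)
((-15 + 28) - 120)*d(-4) = ((-15 + 28) - 120)*(3*(-4)*(1 - 4)) = (13 - 120)*(3*(-4)*(-3)) = -107*36 = -3852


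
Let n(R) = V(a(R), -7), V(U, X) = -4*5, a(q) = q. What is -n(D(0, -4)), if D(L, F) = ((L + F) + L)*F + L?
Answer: 20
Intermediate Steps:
V(U, X) = -20
D(L, F) = L + F*(F + 2*L) (D(L, F) = ((F + L) + L)*F + L = (F + 2*L)*F + L = F*(F + 2*L) + L = L + F*(F + 2*L))
n(R) = -20
-n(D(0, -4)) = -1*(-20) = 20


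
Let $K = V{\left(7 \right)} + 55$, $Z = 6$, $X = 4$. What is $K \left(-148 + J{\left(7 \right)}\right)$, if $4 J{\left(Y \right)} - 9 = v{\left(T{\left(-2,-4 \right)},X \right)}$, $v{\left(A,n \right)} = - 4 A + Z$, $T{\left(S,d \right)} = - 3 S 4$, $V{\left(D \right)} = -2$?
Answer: $- \frac{35669}{4} \approx -8917.3$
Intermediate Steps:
$K = 53$ ($K = -2 + 55 = 53$)
$T{\left(S,d \right)} = - 12 S$
$v{\left(A,n \right)} = 6 - 4 A$ ($v{\left(A,n \right)} = - 4 A + 6 = 6 - 4 A$)
$J{\left(Y \right)} = - \frac{81}{4}$ ($J{\left(Y \right)} = \frac{9}{4} + \frac{6 - 4 \left(\left(-12\right) \left(-2\right)\right)}{4} = \frac{9}{4} + \frac{6 - 96}{4} = \frac{9}{4} + \frac{1}{4} \left(-90\right) = \frac{9}{4} - \frac{45}{2} = - \frac{81}{4}$)
$K \left(-148 + J{\left(7 \right)}\right) = 53 \left(-148 - \frac{81}{4}\right) = 53 \left(- \frac{673}{4}\right) = - \frac{35669}{4}$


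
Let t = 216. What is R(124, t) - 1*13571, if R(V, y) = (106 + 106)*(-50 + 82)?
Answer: -6787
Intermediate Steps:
R(V, y) = 6784 (R(V, y) = 212*32 = 6784)
R(124, t) - 1*13571 = 6784 - 1*13571 = 6784 - 13571 = -6787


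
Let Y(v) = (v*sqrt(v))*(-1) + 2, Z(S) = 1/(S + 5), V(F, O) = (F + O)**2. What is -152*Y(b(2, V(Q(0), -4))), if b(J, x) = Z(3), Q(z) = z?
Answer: -304 + 19*sqrt(2)/4 ≈ -297.28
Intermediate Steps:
Z(S) = 1/(5 + S)
b(J, x) = 1/8 (b(J, x) = 1/(5 + 3) = 1/8)
Y(v) = 2 - v**(3/2) (Y(v) = v**(3/2)*(-1) + 2 = -v**(3/2) + 2 = 2 - v**(3/2))
-152*Y(b(2, V(Q(0), -4))) = -152*(2 - (1/8)**(3/2)) = -152*(2 - sqrt(2)/32) = -304 + 19*sqrt(2)/4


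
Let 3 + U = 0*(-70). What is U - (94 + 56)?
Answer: -153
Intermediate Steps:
U = -3 (U = -3 + 0*(-70) = -3 + 0 = -3)
U - (94 + 56) = -3 - (94 + 56) = -3 - 1*150 = -3 - 150 = -153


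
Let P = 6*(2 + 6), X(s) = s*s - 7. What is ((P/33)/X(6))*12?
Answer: 192/319 ≈ 0.60188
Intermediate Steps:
X(s) = -7 + s² (X(s) = s² - 7 = -7 + s²)
P = 48 (P = 6*8 = 48)
((P/33)/X(6))*12 = ((48/33)/(-7 + 6²))*12 = ((48*(1/33))/(-7 + 36))*12 = ((16/11)/29)*12 = ((16/11)*(1/29))*12 = (16/319)*12 = 192/319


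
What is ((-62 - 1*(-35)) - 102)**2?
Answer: 16641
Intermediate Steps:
((-62 - 1*(-35)) - 102)**2 = ((-62 + 35) - 102)**2 = (-27 - 102)**2 = (-129)**2 = 16641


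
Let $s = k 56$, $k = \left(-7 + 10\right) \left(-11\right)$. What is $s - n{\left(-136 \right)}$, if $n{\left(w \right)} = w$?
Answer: $-1712$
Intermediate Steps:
$k = -33$ ($k = 3 \left(-11\right) = -33$)
$s = -1848$ ($s = \left(-33\right) 56 = -1848$)
$s - n{\left(-136 \right)} = -1848 - -136 = -1848 + 136 = -1712$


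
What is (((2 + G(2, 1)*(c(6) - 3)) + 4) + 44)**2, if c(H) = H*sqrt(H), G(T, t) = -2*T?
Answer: 7300 - 2976*sqrt(6) ≈ 10.319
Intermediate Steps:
c(H) = H**(3/2)
(((2 + G(2, 1)*(c(6) - 3)) + 4) + 44)**2 = (((2 + (-2*2)*(6**(3/2) - 3)) + 4) + 44)**2 = (((2 - 4*(6*sqrt(6) - 3)) + 4) + 44)**2 = (((2 - 4*(-3 + 6*sqrt(6))) + 4) + 44)**2 = (((2 + (12 - 24*sqrt(6))) + 4) + 44)**2 = (((14 - 24*sqrt(6)) + 4) + 44)**2 = ((18 - 24*sqrt(6)) + 44)**2 = (62 - 24*sqrt(6))**2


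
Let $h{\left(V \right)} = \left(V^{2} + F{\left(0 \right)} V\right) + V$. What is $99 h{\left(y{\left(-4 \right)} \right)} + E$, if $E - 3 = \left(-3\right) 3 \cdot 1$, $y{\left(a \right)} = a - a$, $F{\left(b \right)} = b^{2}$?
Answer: $-6$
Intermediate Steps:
$y{\left(a \right)} = 0$
$h{\left(V \right)} = V + V^{2}$ ($h{\left(V \right)} = \left(V^{2} + 0^{2} V\right) + V = \left(V^{2} + 0 V\right) + V = \left(V^{2} + 0\right) + V = V^{2} + V = V + V^{2}$)
$E = -6$ ($E = 3 + \left(-3\right) 3 \cdot 1 = 3 - 9 = -6$)
$99 h{\left(y{\left(-4 \right)} \right)} + E = 99 \cdot 0 \left(1 + 0\right) - 6 = 99 \cdot 0 \cdot 1 - 6 = 99 \cdot 0 - 6 = 0 - 6 = -6$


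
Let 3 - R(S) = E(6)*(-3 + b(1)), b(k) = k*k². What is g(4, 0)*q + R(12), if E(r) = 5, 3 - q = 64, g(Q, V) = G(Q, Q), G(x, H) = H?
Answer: -231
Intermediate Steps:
b(k) = k³
g(Q, V) = Q
q = -61 (q = 3 - 1*64 = 3 - 64 = -61)
R(S) = 13 (R(S) = 3 - 5*(-3 + 1³) = 3 - 5*(-3 + 1) = 3 - 5*(-2) = 3 - 1*(-10) = 3 + 10 = 13)
g(4, 0)*q + R(12) = 4*(-61) + 13 = -244 + 13 = -231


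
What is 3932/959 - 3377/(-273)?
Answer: 615997/37401 ≈ 16.470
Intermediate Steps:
3932/959 - 3377/(-273) = 3932*(1/959) - 3377*(-1/273) = 3932/959 + 3377/273 = 615997/37401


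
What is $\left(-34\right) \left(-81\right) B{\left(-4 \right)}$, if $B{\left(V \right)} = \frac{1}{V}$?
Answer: $- \frac{1377}{2} \approx -688.5$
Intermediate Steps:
$\left(-34\right) \left(-81\right) B{\left(-4 \right)} = \frac{\left(-34\right) \left(-81\right)}{-4} = 2754 \left(- \frac{1}{4}\right) = - \frac{1377}{2}$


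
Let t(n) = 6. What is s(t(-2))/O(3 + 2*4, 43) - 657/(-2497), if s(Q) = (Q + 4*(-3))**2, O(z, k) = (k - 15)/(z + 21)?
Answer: 723735/17479 ≈ 41.406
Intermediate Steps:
O(z, k) = (-15 + k)/(21 + z)
s(Q) = (-12 + Q)**2 (s(Q) = (Q - 12)**2 = (-12 + Q)**2)
s(t(-2))/O(3 + 2*4, 43) - 657/(-2497) = (-12 + 6)**2/(((-15 + 43)/(21 + (3 + 2*4)))) - 657/(-2497) = (-6)**2/((28/(21 + (3 + 8)))) - 657*(-1/2497) = 36/((28/(21 + 11))) + 657/2497 = 36/((28/32)) + 657/2497 = 36/(((1/32)*28)) + 657/2497 = 36/(7/8) + 657/2497 = 36*(8/7) + 657/2497 = 288/7 + 657/2497 = 723735/17479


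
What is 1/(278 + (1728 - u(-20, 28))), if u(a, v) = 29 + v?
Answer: 1/1949 ≈ 0.00051308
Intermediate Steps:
1/(278 + (1728 - u(-20, 28))) = 1/(278 + (1728 - (29 + 28))) = 1/(278 + (1728 - 1*57)) = 1/(278 + (1728 - 57)) = 1/(278 + 1671) = 1/1949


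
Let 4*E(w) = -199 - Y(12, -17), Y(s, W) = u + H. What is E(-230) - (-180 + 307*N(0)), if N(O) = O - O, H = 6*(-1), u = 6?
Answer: 521/4 ≈ 130.25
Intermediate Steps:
H = -6
Y(s, W) = 0 (Y(s, W) = 6 - 6 = 0)
E(w) = -199/4 (E(w) = (-199 - 1*0)/4 = (-199 + 0)/4 = (1/4)*(-199) = -199/4)
N(O) = 0
E(-230) - (-180 + 307*N(0)) = -199/4 - (-180 + 307*0) = -199/4 - (-180 + 0) = -199/4 - 1*(-180) = -199/4 + 180 = 521/4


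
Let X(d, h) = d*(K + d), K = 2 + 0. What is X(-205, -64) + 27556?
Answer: 69171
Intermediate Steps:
K = 2
X(d, h) = d*(2 + d)
X(-205, -64) + 27556 = -205*(2 - 205) + 27556 = -205*(-203) + 27556 = 41615 + 27556 = 69171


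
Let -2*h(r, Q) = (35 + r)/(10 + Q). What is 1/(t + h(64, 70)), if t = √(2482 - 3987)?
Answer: -15840/38537801 - 25600*I*√1505/38537801 ≈ -0.00041102 - 0.02577*I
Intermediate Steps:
h(r, Q) = -(35 + r)/(2*(10 + Q))
t = I*√1505 (t = √(-1505) = I*√1505 ≈ 38.794*I)
1/(t + h(64, 70)) = 1/(I*√1505 + (-35 - 1*64)/(2*(10 + 70))) = 1/(I*√1505 + (½)*(-35 - 64)/80) = 1/(I*√1505 + (½)*(1/80)*(-99)) = 1/(I*√1505 - 99/160) = 1/(-99/160 + I*√1505)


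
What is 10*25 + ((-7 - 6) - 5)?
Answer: 232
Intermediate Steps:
10*25 + ((-7 - 6) - 5) = 250 + (-13 - 5) = 250 - 18 = 232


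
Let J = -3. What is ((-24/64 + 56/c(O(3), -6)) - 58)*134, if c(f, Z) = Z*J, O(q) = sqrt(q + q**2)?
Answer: -266593/36 ≈ -7405.4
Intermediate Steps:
c(f, Z) = -3*Z (c(f, Z) = Z*(-3) = -3*Z)
((-24/64 + 56/c(O(3), -6)) - 58)*134 = ((-24/64 + 56/((-3*(-6)))) - 58)*134 = ((-24*1/64 + 56/18) - 58)*134 = ((-3/8 + 56*(1/18)) - 58)*134 = ((-3/8 + 28/9) - 58)*134 = (197/72 - 58)*134 = -3979/72*134 = -266593/36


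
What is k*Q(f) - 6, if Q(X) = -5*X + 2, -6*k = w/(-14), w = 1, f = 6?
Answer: -19/3 ≈ -6.3333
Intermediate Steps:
k = 1/84 (k = -1/(6*(-14)) = -(-1)/(6*14) = -⅙*(-1/14) = 1/84 ≈ 0.011905)
Q(X) = 2 - 5*X
k*Q(f) - 6 = (2 - 5*6)/84 - 6 = (2 - 30)/84 - 6 = (1/84)*(-28) - 6 = -⅓ - 6 = -19/3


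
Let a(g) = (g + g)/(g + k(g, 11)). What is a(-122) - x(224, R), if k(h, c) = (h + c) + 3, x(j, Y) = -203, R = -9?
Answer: 23467/115 ≈ 204.06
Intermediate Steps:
k(h, c) = 3 + c + h (k(h, c) = (c + h) + 3 = 3 + c + h)
a(g) = 2*g/(14 + 2*g) (a(g) = (g + g)/(g + (3 + 11 + g)) = (2*g)/(g + (14 + g)) = (2*g)/(14 + 2*g) = 2*g/(14 + 2*g))
a(-122) - x(224, R) = -122/(7 - 122) - 1*(-203) = -122/(-115) + 203 = -122*(-1/115) + 203 = 122/115 + 203 = 23467/115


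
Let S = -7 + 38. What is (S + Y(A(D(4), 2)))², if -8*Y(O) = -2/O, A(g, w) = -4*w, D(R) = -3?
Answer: 982081/1024 ≈ 959.06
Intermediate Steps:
Y(O) = 1/(4*O) (Y(O) = -(-1)/(4*O) = 1/(4*O))
S = 31
(S + Y(A(D(4), 2)))² = (31 + 1/(4*((-4*2))))² = (31 + (¼)/(-8))² = (31 + (¼)*(-⅛))² = (31 - 1/32)² = (991/32)² = 982081/1024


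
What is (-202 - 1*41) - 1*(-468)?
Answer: 225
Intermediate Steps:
(-202 - 1*41) - 1*(-468) = (-202 - 41) + 468 = -243 + 468 = 225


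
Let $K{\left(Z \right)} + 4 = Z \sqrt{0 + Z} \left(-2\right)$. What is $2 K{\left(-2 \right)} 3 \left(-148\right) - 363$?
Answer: $3189 - 3552 i \sqrt{2} \approx 3189.0 - 5023.3 i$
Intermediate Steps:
$K{\left(Z \right)} = -4 - 2 Z^{\frac{3}{2}}$ ($K{\left(Z \right)} = -4 + Z \sqrt{0 + Z} \left(-2\right) = -4 + Z \sqrt{Z} \left(-2\right) = -4 + Z^{\frac{3}{2}} \left(-2\right) = -4 - 2 Z^{\frac{3}{2}}$)
$2 K{\left(-2 \right)} 3 \left(-148\right) - 363 = 2 \left(-4 - 2 \left(-2\right)^{\frac{3}{2}}\right) 3 \left(-148\right) - 363 = 2 \left(-4 - 2 \left(- 2 i \sqrt{2}\right)\right) 3 \left(-148\right) - 363 = 2 \left(-4 + 4 i \sqrt{2}\right) 3 \left(-148\right) - 363 = \left(-8 + 8 i \sqrt{2}\right) 3 \left(-148\right) - 363 = \left(-24 + 24 i \sqrt{2}\right) \left(-148\right) - 363 = \left(3552 - 3552 i \sqrt{2}\right) - 363 = 3189 - 3552 i \sqrt{2}$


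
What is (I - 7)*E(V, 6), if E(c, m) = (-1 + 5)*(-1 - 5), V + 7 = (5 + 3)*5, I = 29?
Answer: -528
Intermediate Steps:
V = 33 (V = -7 + (5 + 3)*5 = -7 + 8*5 = -7 + 40 = 33)
E(c, m) = -24 (E(c, m) = 4*(-6) = -24)
(I - 7)*E(V, 6) = (29 - 7)*(-24) = 22*(-24) = -528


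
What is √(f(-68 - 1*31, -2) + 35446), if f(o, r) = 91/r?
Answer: √141602/2 ≈ 188.15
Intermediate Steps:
√(f(-68 - 1*31, -2) + 35446) = √(91/(-2) + 35446) = √(91*(-½) + 35446) = √(-91/2 + 35446) = √(70801/2) = √141602/2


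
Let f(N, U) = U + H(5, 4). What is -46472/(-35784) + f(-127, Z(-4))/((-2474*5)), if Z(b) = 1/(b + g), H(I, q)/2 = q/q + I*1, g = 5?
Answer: 71799181/55331010 ≈ 1.2976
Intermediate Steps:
H(I, q) = 2 + 2*I (H(I, q) = 2*(q/q + I*1) = 2*(1 + I) = 2 + 2*I)
Z(b) = 1/(5 + b) (Z(b) = 1/(b + 5) = 1/(5 + b))
f(N, U) = 12 + U (f(N, U) = U + (2 + 2*5) = U + (2 + 10) = U + 12 = 12 + U)
-46472/(-35784) + f(-127, Z(-4))/((-2474*5)) = -46472/(-35784) + (12 + 1/(5 - 4))/((-2474*5)) = -46472*(-1/35784) + (12 + 1/1)/(-12370) = 5809/4473 + (12 + 1)*(-1/12370) = 5809/4473 + 13*(-1/12370) = 5809/4473 - 13/12370 = 71799181/55331010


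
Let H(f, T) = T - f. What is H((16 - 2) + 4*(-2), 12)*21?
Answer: 126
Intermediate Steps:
H((16 - 2) + 4*(-2), 12)*21 = (12 - ((16 - 2) + 4*(-2)))*21 = (12 - (14 - 8))*21 = (12 - 1*6)*21 = (12 - 6)*21 = 6*21 = 126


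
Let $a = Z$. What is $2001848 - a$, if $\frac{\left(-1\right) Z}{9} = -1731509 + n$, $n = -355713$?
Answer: $-16783150$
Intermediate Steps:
$Z = 18784998$ ($Z = - 9 \left(-1731509 - 355713\right) = \left(-9\right) \left(-2087222\right) = 18784998$)
$a = 18784998$
$2001848 - a = 2001848 - 18784998 = -16783150$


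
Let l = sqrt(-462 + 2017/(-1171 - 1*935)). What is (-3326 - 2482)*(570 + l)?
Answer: -3310560 - 968*I*sqrt(25349714)/39 ≈ -3.3106e+6 - 1.2497e+5*I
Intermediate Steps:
l = I*sqrt(25349714)/234 (l = sqrt(-462 + 2017/(-1171 - 935)) = sqrt(-462 + 2017/(-2106)) = sqrt(-462 + 2017*(-1/2106)) = sqrt(-462 - 2017/2106) = sqrt(-974989/2106) = I*sqrt(25349714)/234 ≈ 21.516*I)
(-3326 - 2482)*(570 + l) = (-3326 - 2482)*(570 + I*sqrt(25349714)/234) = -5808*(570 + I*sqrt(25349714)/234) = -3310560 - 968*I*sqrt(25349714)/39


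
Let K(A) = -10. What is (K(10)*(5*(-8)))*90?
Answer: 36000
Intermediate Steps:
(K(10)*(5*(-8)))*90 = -50*(-8)*90 = -10*(-40)*90 = 400*90 = 36000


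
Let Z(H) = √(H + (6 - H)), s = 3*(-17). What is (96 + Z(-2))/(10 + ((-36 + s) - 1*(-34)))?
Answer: -96/43 - √6/43 ≈ -2.2895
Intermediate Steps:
s = -51
Z(H) = √6
(96 + Z(-2))/(10 + ((-36 + s) - 1*(-34))) = (96 + √6)/(10 + ((-36 - 51) - 1*(-34))) = (96 + √6)/(10 + (-87 + 34)) = (96 + √6)/(10 - 53) = (96 + √6)/(-43) = (96 + √6)*(-1/43) = -96/43 - √6/43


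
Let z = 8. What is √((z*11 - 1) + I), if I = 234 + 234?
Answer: √555 ≈ 23.558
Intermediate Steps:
I = 468
√((z*11 - 1) + I) = √((8*11 - 1) + 468) = √((88 - 1) + 468) = √(87 + 468) = √555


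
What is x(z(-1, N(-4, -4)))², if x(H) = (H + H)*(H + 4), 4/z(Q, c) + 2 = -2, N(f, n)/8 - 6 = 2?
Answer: 36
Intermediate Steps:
N(f, n) = 64 (N(f, n) = 48 + 8*2 = 48 + 16 = 64)
z(Q, c) = -1 (z(Q, c) = 4/(-2 - 2) = 4/(-4) = 4*(-¼) = -1)
x(H) = 2*H*(4 + H) (x(H) = (2*H)*(4 + H) = 2*H*(4 + H))
x(z(-1, N(-4, -4)))² = (2*(-1)*(4 - 1))² = (2*(-1)*3)² = (-6)² = 36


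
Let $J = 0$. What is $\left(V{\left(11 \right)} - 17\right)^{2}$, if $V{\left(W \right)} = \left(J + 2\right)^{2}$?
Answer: $169$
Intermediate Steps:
$V{\left(W \right)} = 4$ ($V{\left(W \right)} = \left(0 + 2\right)^{2} = 2^{2} = 4$)
$\left(V{\left(11 \right)} - 17\right)^{2} = \left(4 - 17\right)^{2} = \left(-13\right)^{2} = 169$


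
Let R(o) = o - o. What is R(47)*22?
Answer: 0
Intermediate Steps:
R(o) = 0
R(47)*22 = 0*22 = 0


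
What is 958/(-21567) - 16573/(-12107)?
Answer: 345831385/261111669 ≈ 1.3245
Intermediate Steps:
958/(-21567) - 16573/(-12107) = 958*(-1/21567) - 16573*(-1/12107) = -958/21567 + 16573/12107 = 345831385/261111669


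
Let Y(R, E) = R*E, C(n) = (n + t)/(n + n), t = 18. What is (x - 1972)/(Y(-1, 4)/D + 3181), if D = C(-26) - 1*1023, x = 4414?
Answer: 32471274/42297809 ≈ 0.76768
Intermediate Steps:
C(n) = (18 + n)/(2*n) (C(n) = (n + 18)/(n + n) = (18 + n)/((2*n)) = (18 + n)*(1/(2*n)) = (18 + n)/(2*n))
D = -13297/13 (D = (1/2)*(18 - 26)/(-26) - 1*1023 = (1/2)*(-1/26)*(-8) - 1023 = 2/13 - 1023 = -13297/13 ≈ -1022.8)
Y(R, E) = E*R
(x - 1972)/(Y(-1, 4)/D + 3181) = (4414 - 1972)/((4*(-1))/(-13297/13) + 3181) = 2442/(-4*(-13/13297) + 3181) = 2442/(52/13297 + 3181) = 2442/(42297809/13297) = 2442*(13297/42297809) = 32471274/42297809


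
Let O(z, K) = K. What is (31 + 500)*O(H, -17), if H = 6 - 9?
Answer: -9027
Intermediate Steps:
H = -3
(31 + 500)*O(H, -17) = (31 + 500)*(-17) = 531*(-17) = -9027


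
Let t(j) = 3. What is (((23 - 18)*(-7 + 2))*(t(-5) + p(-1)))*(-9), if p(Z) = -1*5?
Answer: -450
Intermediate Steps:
p(Z) = -5
(((23 - 18)*(-7 + 2))*(t(-5) + p(-1)))*(-9) = (((23 - 18)*(-7 + 2))*(3 - 5))*(-9) = ((5*(-5))*(-2))*(-9) = -25*(-2)*(-9) = 50*(-9) = -450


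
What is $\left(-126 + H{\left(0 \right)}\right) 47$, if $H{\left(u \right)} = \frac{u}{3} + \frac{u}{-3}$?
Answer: $-5922$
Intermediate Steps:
$H{\left(u \right)} = 0$ ($H{\left(u \right)} = u \frac{1}{3} + u \left(- \frac{1}{3}\right) = \frac{u}{3} - \frac{u}{3} = 0$)
$\left(-126 + H{\left(0 \right)}\right) 47 = \left(-126 + 0\right) 47 = \left(-126\right) 47 = -5922$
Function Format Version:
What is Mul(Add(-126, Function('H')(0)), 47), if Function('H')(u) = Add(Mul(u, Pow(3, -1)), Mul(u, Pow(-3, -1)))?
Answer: -5922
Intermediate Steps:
Function('H')(u) = 0 (Function('H')(u) = Add(Mul(u, Rational(1, 3)), Mul(u, Rational(-1, 3))) = Add(Mul(Rational(1, 3), u), Mul(Rational(-1, 3), u)) = 0)
Mul(Add(-126, Function('H')(0)), 47) = Mul(Add(-126, 0), 47) = Mul(-126, 47) = -5922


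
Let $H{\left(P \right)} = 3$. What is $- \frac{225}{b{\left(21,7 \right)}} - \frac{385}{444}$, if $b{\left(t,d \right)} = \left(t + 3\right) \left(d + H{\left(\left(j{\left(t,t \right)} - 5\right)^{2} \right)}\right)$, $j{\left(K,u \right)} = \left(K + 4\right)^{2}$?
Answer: $- \frac{3205}{1776} \approx -1.8046$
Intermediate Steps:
$j{\left(K,u \right)} = \left(4 + K\right)^{2}$
$b{\left(t,d \right)} = \left(3 + d\right) \left(3 + t\right)$ ($b{\left(t,d \right)} = \left(t + 3\right) \left(d + 3\right) = \left(3 + t\right) \left(3 + d\right) = \left(3 + d\right) \left(3 + t\right)$)
$- \frac{225}{b{\left(21,7 \right)}} - \frac{385}{444} = - \frac{225}{9 + 3 \cdot 7 + 3 \cdot 21 + 7 \cdot 21} - \frac{385}{444} = - \frac{225}{9 + 21 + 63 + 147} - \frac{385}{444} = - \frac{225}{240} - \frac{385}{444} = \left(-225\right) \frac{1}{240} - \frac{385}{444} = - \frac{15}{16} - \frac{385}{444} = - \frac{3205}{1776}$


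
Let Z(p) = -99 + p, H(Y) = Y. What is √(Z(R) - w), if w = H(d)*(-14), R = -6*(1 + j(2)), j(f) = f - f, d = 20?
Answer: 5*√7 ≈ 13.229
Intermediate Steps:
j(f) = 0
R = -6 (R = -6*(1 + 0) = -6*1 = -6)
w = -280 (w = 20*(-14) = -280)
√(Z(R) - w) = √((-99 - 6) - 1*(-280)) = √(-105 + 280) = √175 = 5*√7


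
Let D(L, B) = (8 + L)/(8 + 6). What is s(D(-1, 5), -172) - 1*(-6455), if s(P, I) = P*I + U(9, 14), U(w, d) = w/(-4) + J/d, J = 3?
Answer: 178275/28 ≈ 6367.0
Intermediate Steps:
U(w, d) = 3/d - w/4 (U(w, d) = w/(-4) + 3/d = w*(-¼) + 3/d = -w/4 + 3/d = 3/d - w/4)
D(L, B) = 4/7 + L/14 (D(L, B) = (8 + L)/14 = (8 + L)*(1/14) = 4/7 + L/14)
s(P, I) = -57/28 + I*P (s(P, I) = P*I + (3/14 - ¼*9) = I*P + (3*(1/14) - 9/4) = I*P + (3/14 - 9/4) = I*P - 57/28 = -57/28 + I*P)
s(D(-1, 5), -172) - 1*(-6455) = (-57/28 - 172*(4/7 + (1/14)*(-1))) - 1*(-6455) = (-57/28 - 172*(4/7 - 1/14)) + 6455 = (-57/28 - 172*½) + 6455 = (-57/28 - 86) + 6455 = -2465/28 + 6455 = 178275/28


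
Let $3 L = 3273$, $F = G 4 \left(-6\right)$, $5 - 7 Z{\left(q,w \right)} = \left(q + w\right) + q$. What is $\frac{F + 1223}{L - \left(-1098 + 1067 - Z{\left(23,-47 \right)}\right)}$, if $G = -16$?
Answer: $\frac{11249}{7860} \approx 1.4312$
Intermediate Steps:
$Z{\left(q,w \right)} = \frac{5}{7} - \frac{2 q}{7} - \frac{w}{7}$ ($Z{\left(q,w \right)} = \frac{5}{7} - \frac{\left(q + w\right) + q}{7} = \frac{5}{7} - \frac{w + 2 q}{7} = \frac{5}{7} - \left(\frac{w}{7} + \frac{2 q}{7}\right) = \frac{5}{7} - \frac{2 q}{7} - \frac{w}{7}$)
$F = 384$ ($F = \left(-16\right) 4 \left(-6\right) = \left(-64\right) \left(-6\right) = 384$)
$L = 1091$ ($L = \frac{1}{3} \cdot 3273 = 1091$)
$\frac{F + 1223}{L - \left(-1098 + 1067 - Z{\left(23,-47 \right)}\right)} = \frac{384 + 1223}{1091 - \left(- \frac{7692}{7} + 1067\right)} = \frac{1607}{1091 + \left(\left(\frac{5}{7} - \frac{46}{7} + \frac{47}{7}\right) - \left(-1098 + 1067\right)\right)} = \frac{1607}{1091 + \left(\frac{6}{7} - -31\right)} = \frac{1607}{1091 + \left(\frac{6}{7} + 31\right)} = \frac{1607}{1091 + \frac{223}{7}} = \frac{1607}{\frac{7860}{7}} = 1607 \cdot \frac{7}{7860} = \frac{11249}{7860}$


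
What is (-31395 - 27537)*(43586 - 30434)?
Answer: -775073664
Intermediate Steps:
(-31395 - 27537)*(43586 - 30434) = -58932*13152 = -775073664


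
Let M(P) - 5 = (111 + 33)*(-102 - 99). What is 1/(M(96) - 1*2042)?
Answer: -1/30981 ≈ -3.2278e-5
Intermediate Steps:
M(P) = -28939 (M(P) = 5 + (111 + 33)*(-102 - 99) = 5 + 144*(-201) = 5 - 28944 = -28939)
1/(M(96) - 1*2042) = 1/(-28939 - 1*2042) = 1/(-28939 - 2042) = 1/(-30981) = -1/30981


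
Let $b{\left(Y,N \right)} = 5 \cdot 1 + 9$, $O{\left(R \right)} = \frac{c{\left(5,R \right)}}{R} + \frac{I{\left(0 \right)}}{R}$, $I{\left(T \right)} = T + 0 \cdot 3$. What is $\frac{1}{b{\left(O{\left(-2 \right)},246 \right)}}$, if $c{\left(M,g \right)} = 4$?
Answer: $\frac{1}{14} \approx 0.071429$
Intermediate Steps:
$I{\left(T \right)} = T$ ($I{\left(T \right)} = T + 0 = T$)
$O{\left(R \right)} = \frac{4}{R}$ ($O{\left(R \right)} = \frac{4}{R} + \frac{0}{R} = \frac{4}{R} + 0 = \frac{4}{R}$)
$b{\left(Y,N \right)} = 14$ ($b{\left(Y,N \right)} = 5 + 9 = 14$)
$\frac{1}{b{\left(O{\left(-2 \right)},246 \right)}} = \frac{1}{14}$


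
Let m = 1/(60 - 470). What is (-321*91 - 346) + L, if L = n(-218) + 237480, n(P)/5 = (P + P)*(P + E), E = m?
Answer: 28009901/41 ≈ 6.8317e+5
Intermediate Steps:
m = -1/410 (m = 1/(-410) = -1/410 ≈ -0.0024390)
E = -1/410 ≈ -0.0024390
n(P) = 10*P*(-1/410 + P) (n(P) = 5*((P + P)*(P - 1/410)) = 5*((2*P)*(-1/410 + P)) = 5*(2*P*(-1/410 + P)) = 10*P*(-1/410 + P))
L = 29221738/41 (L = (1/41)*(-218)*(-1 + 410*(-218)) + 237480 = (1/41)*(-218)*(-1 - 89380) + 237480 = (1/41)*(-218)*(-89381) + 237480 = 19485058/41 + 237480 = 29221738/41 ≈ 7.1273e+5)
(-321*91 - 346) + L = (-321*91 - 346) + 29221738/41 = (-29211 - 346) + 29221738/41 = -29557 + 29221738/41 = 28009901/41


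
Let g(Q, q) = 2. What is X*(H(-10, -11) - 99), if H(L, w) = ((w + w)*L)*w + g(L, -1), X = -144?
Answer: 362448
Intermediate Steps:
H(L, w) = 2 + 2*L*w² (H(L, w) = ((w + w)*L)*w + 2 = ((2*w)*L)*w + 2 = (2*L*w)*w + 2 = 2*L*w² + 2 = 2 + 2*L*w²)
X*(H(-10, -11) - 99) = -144*((2 + 2*(-10)*(-11)²) - 99) = -144*((2 + 2*(-10)*121) - 99) = -144*((2 - 2420) - 99) = -144*(-2418 - 99) = -144*(-2517) = 362448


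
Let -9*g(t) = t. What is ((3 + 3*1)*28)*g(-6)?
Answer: 112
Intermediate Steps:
g(t) = -t/9
((3 + 3*1)*28)*g(-6) = ((3 + 3*1)*28)*(-1/9*(-6)) = ((3 + 3)*28)*(2/3) = (6*28)*(2/3) = 168*(2/3) = 112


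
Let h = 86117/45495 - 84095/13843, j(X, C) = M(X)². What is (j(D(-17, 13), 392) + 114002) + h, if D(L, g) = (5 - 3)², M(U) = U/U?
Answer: 71795006067461/629787285 ≈ 1.1400e+5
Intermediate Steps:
M(U) = 1
D(L, g) = 4 (D(L, g) = 2² = 4)
j(X, C) = 1 (j(X, C) = 1² = 1)
h = -2633784394/629787285 (h = 86117*(1/45495) - 84095*1/13843 = 86117/45495 - 84095/13843 = -2633784394/629787285 ≈ -4.1820)
(j(D(-17, 13), 392) + 114002) + h = (1 + 114002) - 2633784394/629787285 = 114003 - 2633784394/629787285 = 71795006067461/629787285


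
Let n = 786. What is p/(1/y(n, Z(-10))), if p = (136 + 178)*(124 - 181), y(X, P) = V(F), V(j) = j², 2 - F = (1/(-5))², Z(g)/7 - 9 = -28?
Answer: -42973098/625 ≈ -68757.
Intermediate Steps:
Z(g) = -133 (Z(g) = 63 + 7*(-28) = 63 - 196 = -133)
F = 49/25 (F = 2 - (1/(-5))² = 2 - (-⅕)² = 2 - 1*1/25 = 2 - 1/25 = 49/25 ≈ 1.9600)
y(X, P) = 2401/625 (y(X, P) = (49/25)² = 2401/625)
p = -17898 (p = 314*(-57) = -17898)
p/(1/y(n, Z(-10))) = -17898/(1/(2401/625)) = -17898/625/2401 = -17898*2401/625 = -42973098/625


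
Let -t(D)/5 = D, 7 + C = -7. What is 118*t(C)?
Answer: 8260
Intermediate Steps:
C = -14 (C = -7 - 7 = -14)
t(D) = -5*D
118*t(C) = 118*(-5*(-14)) = 118*70 = 8260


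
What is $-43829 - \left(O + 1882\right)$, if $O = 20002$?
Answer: $-65713$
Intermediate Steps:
$-43829 - \left(O + 1882\right) = -43829 - \left(20002 + 1882\right) = -43829 - 21884 = -65713$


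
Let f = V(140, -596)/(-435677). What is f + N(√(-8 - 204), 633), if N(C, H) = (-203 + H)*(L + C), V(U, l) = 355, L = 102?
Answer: 19108792865/435677 + 860*I*√53 ≈ 43860.0 + 6260.9*I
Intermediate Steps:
N(C, H) = (-203 + H)*(102 + C)
f = -355/435677 (f = 355/(-435677) = 355*(-1/435677) = -355/435677 ≈ -0.00081482)
f + N(√(-8 - 204), 633) = -355/435677 + (-20706 - 203*√(-8 - 204) + 102*633 + √(-8 - 204)*633) = -355/435677 + (-20706 - 406*I*√53 + 64566 + √(-212)*633) = -355/435677 + (-20706 - 406*I*√53 + 64566 + (2*I*√53)*633) = -355/435677 + (-20706 - 406*I*√53 + 64566 + 1266*I*√53) = -355/435677 + (43860 + 860*I*√53) = 19108792865/435677 + 860*I*√53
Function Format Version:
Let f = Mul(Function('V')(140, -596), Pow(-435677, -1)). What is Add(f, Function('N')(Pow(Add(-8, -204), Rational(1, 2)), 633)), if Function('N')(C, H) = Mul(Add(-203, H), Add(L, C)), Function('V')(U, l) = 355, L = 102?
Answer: Add(Rational(19108792865, 435677), Mul(860, I, Pow(53, Rational(1, 2)))) ≈ Add(43860., Mul(6260.9, I))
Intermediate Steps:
Function('N')(C, H) = Mul(Add(-203, H), Add(102, C))
f = Rational(-355, 435677) (f = Mul(355, Pow(-435677, -1)) = Mul(355, Rational(-1, 435677)) = Rational(-355, 435677) ≈ -0.00081482)
Add(f, Function('N')(Pow(Add(-8, -204), Rational(1, 2)), 633)) = Add(Rational(-355, 435677), Add(-20706, Mul(-203, Pow(Add(-8, -204), Rational(1, 2))), Mul(102, 633), Mul(Pow(Add(-8, -204), Rational(1, 2)), 633))) = Add(Rational(-355, 435677), Add(-20706, Mul(-203, Pow(-212, Rational(1, 2))), 64566, Mul(Pow(-212, Rational(1, 2)), 633))) = Add(Rational(-355, 435677), Add(-20706, Mul(-203, Mul(2, I, Pow(53, Rational(1, 2)))), 64566, Mul(Mul(2, I, Pow(53, Rational(1, 2))), 633))) = Add(Rational(-355, 435677), Add(-20706, Mul(-406, I, Pow(53, Rational(1, 2))), 64566, Mul(1266, I, Pow(53, Rational(1, 2))))) = Add(Rational(-355, 435677), Add(43860, Mul(860, I, Pow(53, Rational(1, 2))))) = Add(Rational(19108792865, 435677), Mul(860, I, Pow(53, Rational(1, 2))))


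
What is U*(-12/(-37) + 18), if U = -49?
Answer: -33222/37 ≈ -897.89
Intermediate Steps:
U*(-12/(-37) + 18) = -49*(-12/(-37) + 18) = -49*(-12*(-1/37) + 18) = -49*(12/37 + 18) = -49*678/37 = -33222/37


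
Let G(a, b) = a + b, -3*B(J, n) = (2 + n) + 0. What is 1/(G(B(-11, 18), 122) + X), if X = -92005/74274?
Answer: 74274/8474263 ≈ 0.0087647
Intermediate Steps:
B(J, n) = -⅔ - n/3 (B(J, n) = -((2 + n) + 0)/3 = -(2 + n)/3 = -⅔ - n/3)
X = -92005/74274 (X = -92005*1/74274 = -92005/74274 ≈ -1.2387)
1/(G(B(-11, 18), 122) + X) = 1/(((-⅔ - ⅓*18) + 122) - 92005/74274) = 1/(((-⅔ - 6) + 122) - 92005/74274) = 1/((-20/3 + 122) - 92005/74274) = 1/(346/3 - 92005/74274) = 1/(8474263/74274) = 74274/8474263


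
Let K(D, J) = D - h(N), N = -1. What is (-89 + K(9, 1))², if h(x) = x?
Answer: 6241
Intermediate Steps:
K(D, J) = 1 + D (K(D, J) = D - 1*(-1) = D + 1 = 1 + D)
(-89 + K(9, 1))² = (-89 + (1 + 9))² = (-89 + 10)² = (-79)² = 6241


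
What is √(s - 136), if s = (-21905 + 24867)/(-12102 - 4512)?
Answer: I*√1044128059/2769 ≈ 11.67*I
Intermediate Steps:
s = -1481/8307 (s = 2962/(-16614) = 2962*(-1/16614) = -1481/8307 ≈ -0.17828)
√(s - 136) = √(-1481/8307 - 136) = √(-1131233/8307) = I*√1044128059/2769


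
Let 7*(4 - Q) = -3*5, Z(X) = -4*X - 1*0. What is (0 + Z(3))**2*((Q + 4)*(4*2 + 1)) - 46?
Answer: 91694/7 ≈ 13099.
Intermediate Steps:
Z(X) = -4*X (Z(X) = -4*X + 0 = -4*X)
Q = 43/7 (Q = 4 - (-3)*5/7 = 4 - 1/7*(-15) = 4 + 15/7 = 43/7 ≈ 6.1429)
(0 + Z(3))**2*((Q + 4)*(4*2 + 1)) - 46 = (0 - 4*3)**2*((43/7 + 4)*(4*2 + 1)) - 46 = (0 - 12)**2*(71*(8 + 1)/7) - 46 = (-12)**2*((71/7)*9) - 46 = 144*(639/7) - 46 = 92016/7 - 46 = 91694/7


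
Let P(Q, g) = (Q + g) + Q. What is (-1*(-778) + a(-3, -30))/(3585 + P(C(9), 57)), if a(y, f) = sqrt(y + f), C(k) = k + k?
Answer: 389/1839 + I*sqrt(33)/3678 ≈ 0.21153 + 0.0015619*I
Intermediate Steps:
C(k) = 2*k
a(y, f) = sqrt(f + y)
P(Q, g) = g + 2*Q
(-1*(-778) + a(-3, -30))/(3585 + P(C(9), 57)) = (-1*(-778) + sqrt(-30 - 3))/(3585 + (57 + 2*(2*9))) = (778 + sqrt(-33))/(3585 + (57 + 2*18)) = (778 + I*sqrt(33))/(3585 + (57 + 36)) = (778 + I*sqrt(33))/(3585 + 93) = (778 + I*sqrt(33))/3678 = (778 + I*sqrt(33))*(1/3678) = 389/1839 + I*sqrt(33)/3678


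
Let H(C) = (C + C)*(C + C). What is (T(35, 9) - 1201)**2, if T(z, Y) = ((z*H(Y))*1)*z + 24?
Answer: 156596692729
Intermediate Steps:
H(C) = 4*C**2 (H(C) = (2*C)*(2*C) = 4*C**2)
T(z, Y) = 24 + 4*Y**2*z**2 (T(z, Y) = ((z*(4*Y**2))*1)*z + 24 = ((4*z*Y**2)*1)*z + 24 = (4*z*Y**2)*z + 24 = 4*Y**2*z**2 + 24 = 24 + 4*Y**2*z**2)
(T(35, 9) - 1201)**2 = ((24 + 4*9**2*35**2) - 1201)**2 = ((24 + 4*81*1225) - 1201)**2 = ((24 + 396900) - 1201)**2 = (396924 - 1201)**2 = 395723**2 = 156596692729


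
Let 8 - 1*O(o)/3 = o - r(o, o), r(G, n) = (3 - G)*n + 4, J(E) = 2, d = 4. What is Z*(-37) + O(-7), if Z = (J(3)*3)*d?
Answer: -1041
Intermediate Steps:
Z = 24 (Z = (2*3)*4 = 6*4 = 24)
r(G, n) = 4 + n*(3 - G) (r(G, n) = n*(3 - G) + 4 = 4 + n*(3 - G))
O(o) = 36 - 3*o² + 6*o (O(o) = 24 - 3*(o - (4 + 3*o - o*o)) = 24 - 3*(o - (4 + 3*o - o²)) = 24 - 3*(o - (4 - o² + 3*o)) = 24 - 3*(o + (-4 + o² - 3*o)) = 24 - 3*(-4 + o² - 2*o) = 24 + (12 - 3*o² + 6*o) = 36 - 3*o² + 6*o)
Z*(-37) + O(-7) = 24*(-37) + (36 - 3*(-7)² + 6*(-7)) = -888 + (36 - 3*49 - 42) = -888 + (36 - 147 - 42) = -888 - 153 = -1041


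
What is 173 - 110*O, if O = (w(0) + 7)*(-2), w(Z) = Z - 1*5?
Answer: 613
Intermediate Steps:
w(Z) = -5 + Z (w(Z) = Z - 5 = -5 + Z)
O = -4 (O = ((-5 + 0) + 7)*(-2) = (-5 + 7)*(-2) = 2*(-2) = -4)
173 - 110*O = 173 - 110*(-4) = 173 + 440 = 613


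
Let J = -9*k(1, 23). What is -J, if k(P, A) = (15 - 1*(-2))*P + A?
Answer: 360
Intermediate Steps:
k(P, A) = A + 17*P (k(P, A) = (15 + 2)*P + A = 17*P + A = A + 17*P)
J = -360 (J = -9*(23 + 17*1) = -9*(23 + 17) = -9*40 = -360)
-J = -1*(-360) = 360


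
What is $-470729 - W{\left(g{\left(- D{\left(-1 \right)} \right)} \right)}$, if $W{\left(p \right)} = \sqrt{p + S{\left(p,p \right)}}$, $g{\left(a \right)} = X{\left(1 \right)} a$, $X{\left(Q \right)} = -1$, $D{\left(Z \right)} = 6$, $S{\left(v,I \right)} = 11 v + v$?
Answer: $-470729 - \sqrt{78} \approx -4.7074 \cdot 10^{5}$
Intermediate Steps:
$S{\left(v,I \right)} = 12 v$
$g{\left(a \right)} = - a$
$W{\left(p \right)} = \sqrt{13} \sqrt{p}$ ($W{\left(p \right)} = \sqrt{p + 12 p} = \sqrt{13 p} = \sqrt{13} \sqrt{p}$)
$-470729 - W{\left(g{\left(- D{\left(-1 \right)} \right)} \right)} = -470729 - \sqrt{13} \sqrt{- \left(-1\right) 6} = -470729 - \sqrt{13} \sqrt{\left(-1\right) \left(-6\right)} = -470729 - \sqrt{13} \sqrt{6} = -470729 - \sqrt{78}$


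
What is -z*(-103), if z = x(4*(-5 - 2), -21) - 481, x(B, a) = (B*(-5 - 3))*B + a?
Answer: -697722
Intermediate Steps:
x(B, a) = a - 8*B**2 (x(B, a) = (B*(-8))*B + a = (-8*B)*B + a = -8*B**2 + a = a - 8*B**2)
z = -6774 (z = (-21 - 8*16*(-5 - 2)**2) - 481 = (-21 - 8*(4*(-7))**2) - 481 = (-21 - 8*(-28)**2) - 481 = (-21 - 8*784) - 481 = (-21 - 6272) - 481 = -6293 - 481 = -6774)
-z*(-103) = -1*(-6774)*(-103) = 6774*(-103) = -697722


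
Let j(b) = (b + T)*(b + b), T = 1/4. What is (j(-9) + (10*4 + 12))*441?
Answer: 184779/2 ≈ 92390.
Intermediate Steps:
T = ¼ ≈ 0.25000
j(b) = 2*b*(¼ + b) (j(b) = (b + ¼)*(b + b) = (¼ + b)*(2*b) = 2*b*(¼ + b))
(j(-9) + (10*4 + 12))*441 = ((½)*(-9)*(1 + 4*(-9)) + (10*4 + 12))*441 = ((½)*(-9)*(1 - 36) + (40 + 12))*441 = ((½)*(-9)*(-35) + 52)*441 = (315/2 + 52)*441 = (419/2)*441 = 184779/2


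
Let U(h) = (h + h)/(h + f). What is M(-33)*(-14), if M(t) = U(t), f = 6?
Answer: -308/9 ≈ -34.222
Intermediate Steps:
U(h) = 2*h/(6 + h) (U(h) = (h + h)/(h + 6) = (2*h)/(6 + h) = 2*h/(6 + h))
M(t) = 2*t/(6 + t)
M(-33)*(-14) = (2*(-33)/(6 - 33))*(-14) = (2*(-33)/(-27))*(-14) = (2*(-33)*(-1/27))*(-14) = (22/9)*(-14) = -308/9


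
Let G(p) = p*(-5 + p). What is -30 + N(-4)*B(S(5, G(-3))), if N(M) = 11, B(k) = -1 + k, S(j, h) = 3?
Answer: -8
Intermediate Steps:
-30 + N(-4)*B(S(5, G(-3))) = -30 + 11*(-1 + 3) = -30 + 11*2 = -30 + 22 = -8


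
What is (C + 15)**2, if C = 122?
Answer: 18769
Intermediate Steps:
(C + 15)**2 = (122 + 15)**2 = 137**2 = 18769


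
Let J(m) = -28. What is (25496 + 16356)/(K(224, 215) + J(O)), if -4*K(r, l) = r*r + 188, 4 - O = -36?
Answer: -41852/12619 ≈ -3.3166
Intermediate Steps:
O = 40 (O = 4 - 1*(-36) = 4 + 36 = 40)
K(r, l) = -47 - r²/4 (K(r, l) = -(r*r + 188)/4 = -(r² + 188)/4 = -(188 + r²)/4 = -47 - r²/4)
(25496 + 16356)/(K(224, 215) + J(O)) = (25496 + 16356)/((-47 - ¼*224²) - 28) = 41852/((-47 - ¼*50176) - 28) = 41852/((-47 - 12544) - 28) = 41852/(-12591 - 28) = 41852/(-12619) = 41852*(-1/12619) = -41852/12619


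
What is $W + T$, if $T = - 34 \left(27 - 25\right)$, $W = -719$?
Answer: $-787$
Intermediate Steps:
$T = -68$ ($T = \left(-34\right) 2 = -68$)
$W + T = -719 - 68 = -787$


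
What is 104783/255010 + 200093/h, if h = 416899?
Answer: 13529949121/15187630570 ≈ 0.89085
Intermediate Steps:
104783/255010 + 200093/h = 104783/255010 + 200093/416899 = 104783*(1/255010) + 200093*(1/416899) = 14969/36430 + 200093/416899 = 13529949121/15187630570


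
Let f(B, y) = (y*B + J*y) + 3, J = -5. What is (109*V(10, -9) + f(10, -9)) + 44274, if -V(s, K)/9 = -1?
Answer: 45213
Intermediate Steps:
V(s, K) = 9 (V(s, K) = -9*(-1) = 9)
f(B, y) = 3 - 5*y + B*y (f(B, y) = (y*B - 5*y) + 3 = (B*y - 5*y) + 3 = (-5*y + B*y) + 3 = 3 - 5*y + B*y)
(109*V(10, -9) + f(10, -9)) + 44274 = (109*9 + (3 - 5*(-9) + 10*(-9))) + 44274 = (981 + (3 + 45 - 90)) + 44274 = (981 - 42) + 44274 = 939 + 44274 = 45213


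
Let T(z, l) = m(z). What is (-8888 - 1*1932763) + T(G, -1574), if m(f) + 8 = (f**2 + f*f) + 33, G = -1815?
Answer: 4646824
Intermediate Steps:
m(f) = 25 + 2*f**2 (m(f) = -8 + ((f**2 + f*f) + 33) = -8 + ((f**2 + f**2) + 33) = -8 + (2*f**2 + 33) = -8 + (33 + 2*f**2) = 25 + 2*f**2)
T(z, l) = 25 + 2*z**2
(-8888 - 1*1932763) + T(G, -1574) = (-8888 - 1*1932763) + (25 + 2*(-1815)**2) = (-8888 - 1932763) + (25 + 2*3294225) = -1941651 + (25 + 6588450) = -1941651 + 6588475 = 4646824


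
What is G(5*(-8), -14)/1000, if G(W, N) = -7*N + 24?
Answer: 61/500 ≈ 0.12200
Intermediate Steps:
G(W, N) = 24 - 7*N
G(5*(-8), -14)/1000 = (24 - 7*(-14))/1000 = (24 + 98)*(1/1000) = 122*(1/1000) = 61/500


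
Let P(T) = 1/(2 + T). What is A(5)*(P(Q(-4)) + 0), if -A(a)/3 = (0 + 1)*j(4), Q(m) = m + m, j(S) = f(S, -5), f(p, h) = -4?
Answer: -2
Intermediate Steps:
j(S) = -4
Q(m) = 2*m
A(a) = 12 (A(a) = -3*(0 + 1)*(-4) = -3*(-4) = 12)
A(5)*(P(Q(-4)) + 0) = 12*(1/(2 + 2*(-4)) + 0) = 12*(1/(2 - 8) + 0) = 12*(1/(-6) + 0) = 12*(-1/6 + 0) = 12*(-1/6) = -2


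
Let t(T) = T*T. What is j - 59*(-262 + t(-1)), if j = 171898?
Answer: 187297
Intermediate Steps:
t(T) = T²
j - 59*(-262 + t(-1)) = 171898 - 59*(-262 + (-1)²) = 171898 - 59*(-262 + 1) = 171898 - 59*(-261) = 171898 + 15399 = 187297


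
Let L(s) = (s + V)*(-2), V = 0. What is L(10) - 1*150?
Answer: -170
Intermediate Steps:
L(s) = -2*s (L(s) = (s + 0)*(-2) = s*(-2) = -2*s)
L(10) - 1*150 = -2*10 - 1*150 = -20 - 150 = -170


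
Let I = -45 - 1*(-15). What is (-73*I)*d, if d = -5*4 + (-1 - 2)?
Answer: -50370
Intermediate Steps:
I = -30 (I = -45 + 15 = -30)
d = -23 (d = -20 - 3 = -23)
(-73*I)*d = -73*(-30)*(-23) = 2190*(-23) = -50370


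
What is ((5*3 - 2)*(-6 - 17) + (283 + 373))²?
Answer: 127449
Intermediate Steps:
((5*3 - 2)*(-6 - 17) + (283 + 373))² = ((15 - 2)*(-23) + 656)² = (13*(-23) + 656)² = (-299 + 656)² = 357² = 127449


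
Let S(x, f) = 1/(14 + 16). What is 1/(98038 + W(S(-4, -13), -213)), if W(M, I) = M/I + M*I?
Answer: 639/62641745 ≈ 1.0201e-5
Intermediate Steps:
S(x, f) = 1/30
W(M, I) = I*M + M/I (W(M, I) = M/I + I*M = I*M + M/I)
1/(98038 + W(S(-4, -13), -213)) = 1/(98038 + (-213*1/30 + (1/30)/(-213))) = 1/(98038 + (-71/10 + (1/30)*(-1/213))) = 1/(98038 + (-71/10 - 1/6390)) = 1/(98038 - 4537/639) = 1/(62641745/639) = 639/62641745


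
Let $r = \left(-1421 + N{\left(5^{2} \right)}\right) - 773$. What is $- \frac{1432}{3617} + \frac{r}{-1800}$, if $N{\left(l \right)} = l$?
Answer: $\frac{585297}{723400} \approx 0.80909$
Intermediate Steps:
$r = -2169$ ($r = \left(-1421 + 5^{2}\right) - 773 = \left(-1421 + 25\right) - 773 = -1396 - 773 = -2169$)
$- \frac{1432}{3617} + \frac{r}{-1800} = - \frac{1432}{3617} - \frac{2169}{-1800} = \left(-1432\right) \frac{1}{3617} - - \frac{241}{200} = - \frac{1432}{3617} + \frac{241}{200} = \frac{585297}{723400}$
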